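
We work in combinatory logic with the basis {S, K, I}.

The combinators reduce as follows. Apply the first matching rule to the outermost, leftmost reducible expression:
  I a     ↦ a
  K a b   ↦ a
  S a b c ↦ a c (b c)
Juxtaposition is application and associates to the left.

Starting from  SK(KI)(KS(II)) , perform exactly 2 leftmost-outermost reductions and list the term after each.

Answer: after 2 steps: KS(II)

Reduction:
  start: SK(KI)(KS(II))
  [1] K(KS(II))(KI(KS(II)))
  [2] KS(II)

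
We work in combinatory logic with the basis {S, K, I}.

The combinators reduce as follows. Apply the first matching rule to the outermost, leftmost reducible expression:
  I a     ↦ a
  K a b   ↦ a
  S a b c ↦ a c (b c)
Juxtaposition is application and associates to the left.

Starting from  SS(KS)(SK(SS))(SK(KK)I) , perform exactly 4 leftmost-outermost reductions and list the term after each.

Answer: after 4 steps: SK(KK)I(KS(SK(SS))(SK(KK)I))

Reduction:
  start: SS(KS)(SK(SS))(SK(KK)I)
  step 1: S(SK(SS))(KS(SK(SS)))(SK(KK)I)
  step 2: SK(SS)(SK(KK)I)(KS(SK(SS))(SK(KK)I))
  step 3: K(SK(KK)I)(SS(SK(KK)I))(KS(SK(SS))(SK(KK)I))
  step 4: SK(KK)I(KS(SK(SS))(SK(KK)I))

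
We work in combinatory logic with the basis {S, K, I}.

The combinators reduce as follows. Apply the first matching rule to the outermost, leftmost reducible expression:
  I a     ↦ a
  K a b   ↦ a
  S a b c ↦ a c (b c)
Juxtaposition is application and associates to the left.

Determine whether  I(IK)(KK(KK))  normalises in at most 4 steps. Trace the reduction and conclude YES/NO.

  start: I(IK)(KK(KK))
  →1  IK(KK(KK))
  →2  K(KK(KK))
  →3  KK

Answer: YES — reaches normal form KK in 3 ≤ 4 steps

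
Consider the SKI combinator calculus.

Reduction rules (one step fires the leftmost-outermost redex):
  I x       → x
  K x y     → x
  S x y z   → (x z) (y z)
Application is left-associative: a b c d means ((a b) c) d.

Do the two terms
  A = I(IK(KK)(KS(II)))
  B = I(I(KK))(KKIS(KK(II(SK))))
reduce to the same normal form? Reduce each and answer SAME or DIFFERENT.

Answer: DIFFERENT — A ⇓ KK, B ⇓ K

Reduction:
Term A:
  start: I(IK(KK)(KS(II)))
  →1  IK(KK)(KS(II))
  →2  K(KK)(KS(II))
  →3  KK

Term B:
  start: I(I(KK))(KKIS(KK(II(SK))))
  →1  I(KK)(KKIS(KK(II(SK))))
  →2  KK(KKIS(KK(II(SK))))
  →3  K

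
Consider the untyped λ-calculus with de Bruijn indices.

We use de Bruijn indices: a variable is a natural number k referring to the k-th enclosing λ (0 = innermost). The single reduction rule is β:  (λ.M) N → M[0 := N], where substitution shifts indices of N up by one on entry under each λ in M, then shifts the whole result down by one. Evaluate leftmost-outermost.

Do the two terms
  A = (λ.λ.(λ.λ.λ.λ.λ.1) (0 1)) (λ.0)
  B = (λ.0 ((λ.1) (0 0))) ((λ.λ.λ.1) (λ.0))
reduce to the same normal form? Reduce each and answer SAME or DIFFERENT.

Term A:
  start: (λ.λ.(λ.λ.λ.λ.λ.1) (0 1)) (λ.0)
  step 1: λ.(λ.λ.λ.λ.λ.1) (0 (λ.0))
  step 2: λ.λ.λ.λ.λ.1

Term B:
  start: (λ.0 ((λ.1) (0 0))) ((λ.λ.λ.1) (λ.0))
  step 1: (λ.λ.λ.1) (λ.0) ((λ.(λ.λ.λ.1) (λ.0)) ((λ.λ.λ.1) (λ.0) ((λ.λ.λ.1) (λ.0))))
  step 2: (λ.λ.1) ((λ.(λ.λ.λ.1) (λ.0)) ((λ.λ.λ.1) (λ.0) ((λ.λ.λ.1) (λ.0))))
  step 3: λ.(λ.(λ.λ.λ.1) (λ.0)) ((λ.λ.λ.1) (λ.0) ((λ.λ.λ.1) (λ.0)))
  step 4: λ.(λ.λ.λ.1) (λ.0)
  step 5: λ.λ.λ.1

Answer: DIFFERENT — A ⇓ λ.λ.λ.λ.λ.1, B ⇓ λ.λ.λ.1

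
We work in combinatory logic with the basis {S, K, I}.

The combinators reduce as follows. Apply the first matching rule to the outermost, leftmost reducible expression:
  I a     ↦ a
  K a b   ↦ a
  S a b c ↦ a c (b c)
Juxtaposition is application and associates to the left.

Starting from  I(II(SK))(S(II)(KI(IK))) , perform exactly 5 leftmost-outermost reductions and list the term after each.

  start: I(II(SK))(S(II)(KI(IK)))
  →1  II(SK)(S(II)(KI(IK)))
  →2  I(SK)(S(II)(KI(IK)))
  →3  SK(S(II)(KI(IK)))
  →4  SK(SI(KI(IK)))
  →5  SK(SII)

Answer: after 5 steps: SK(SII)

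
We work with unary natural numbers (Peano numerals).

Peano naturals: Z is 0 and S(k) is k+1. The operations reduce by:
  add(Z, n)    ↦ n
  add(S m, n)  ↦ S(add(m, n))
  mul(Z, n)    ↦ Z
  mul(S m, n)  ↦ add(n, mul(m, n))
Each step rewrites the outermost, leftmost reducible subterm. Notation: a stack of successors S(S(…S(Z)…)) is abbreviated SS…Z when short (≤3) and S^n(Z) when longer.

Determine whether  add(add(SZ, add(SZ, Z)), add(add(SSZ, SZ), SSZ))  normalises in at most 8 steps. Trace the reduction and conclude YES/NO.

  start: add(add(SZ, add(SZ, Z)), add(add(SSZ, SZ), SSZ))
  →1  add(S(add(Z, add(SZ, Z))), add(add(SSZ, SZ), SSZ))
  →2  S(add(add(Z, add(SZ, Z)), add(add(SSZ, SZ), SSZ)))
  →3  S(add(add(SZ, Z), add(add(SSZ, SZ), SSZ)))
  →4  S(add(S(add(Z, Z)), add(add(SSZ, SZ), SSZ)))
  →5  S(S(add(add(Z, Z), add(add(SSZ, SZ), SSZ))))
  →6  S(S(add(Z, add(add(SSZ, SZ), SSZ))))
  →7  S(S(add(add(SSZ, SZ), SSZ)))
  →8  S(S(add(S(add(SZ, SZ)), SSZ)))

Answer: NO — after 8 steps the term is S(S(add(S(add(SZ, SZ)), SSZ))), not yet normal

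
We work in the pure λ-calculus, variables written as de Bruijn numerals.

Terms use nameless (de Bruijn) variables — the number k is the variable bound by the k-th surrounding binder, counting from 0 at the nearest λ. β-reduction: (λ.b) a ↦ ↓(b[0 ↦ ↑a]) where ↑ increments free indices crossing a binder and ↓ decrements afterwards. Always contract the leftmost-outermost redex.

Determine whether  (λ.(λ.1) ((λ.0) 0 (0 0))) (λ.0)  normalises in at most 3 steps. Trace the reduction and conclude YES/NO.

Answer: YES — reaches normal form λ.0 in 2 ≤ 3 steps

Derivation:
  start: (λ.(λ.1) ((λ.0) 0 (0 0))) (λ.0)
  [1] (λ.λ.0) ((λ.0) (λ.0) ((λ.0) (λ.0)))
  [2] λ.0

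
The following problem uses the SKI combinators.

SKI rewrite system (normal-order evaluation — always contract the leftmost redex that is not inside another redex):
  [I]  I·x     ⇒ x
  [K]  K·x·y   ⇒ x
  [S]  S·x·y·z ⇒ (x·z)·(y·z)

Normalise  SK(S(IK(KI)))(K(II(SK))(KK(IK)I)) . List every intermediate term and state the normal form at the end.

Answer: normal form = SK  (in 5 steps)

Working:
  start: SK(S(IK(KI)))(K(II(SK))(KK(IK)I))
  [1] K(K(II(SK))(KK(IK)I))(S(IK(KI))(K(II(SK))(KK(IK)I)))
  [2] K(II(SK))(KK(IK)I)
  [3] II(SK)
  [4] I(SK)
  [5] SK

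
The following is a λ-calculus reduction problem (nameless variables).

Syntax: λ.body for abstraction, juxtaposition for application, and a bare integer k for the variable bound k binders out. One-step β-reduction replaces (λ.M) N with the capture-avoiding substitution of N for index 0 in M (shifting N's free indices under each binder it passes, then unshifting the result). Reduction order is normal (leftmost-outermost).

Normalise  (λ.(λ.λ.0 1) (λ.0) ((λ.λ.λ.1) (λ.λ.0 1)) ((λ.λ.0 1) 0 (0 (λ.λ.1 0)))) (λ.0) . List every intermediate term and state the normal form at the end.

  start: (λ.(λ.λ.0 1) (λ.0) ((λ.λ.λ.1) (λ.λ.0 1)) ((λ.λ.0 1) 0 (0 (λ.λ.1 0)))) (λ.0)
  [1] (λ.λ.0 1) (λ.0) ((λ.λ.λ.1) (λ.λ.0 1)) ((λ.λ.0 1) (λ.0) ((λ.0) (λ.λ.1 0)))
  [2] (λ.0 (λ.0)) ((λ.λ.λ.1) (λ.λ.0 1)) ((λ.λ.0 1) (λ.0) ((λ.0) (λ.λ.1 0)))
  [3] (λ.λ.λ.1) (λ.λ.0 1) (λ.0) ((λ.λ.0 1) (λ.0) ((λ.0) (λ.λ.1 0)))
  [4] (λ.λ.1) (λ.0) ((λ.λ.0 1) (λ.0) ((λ.0) (λ.λ.1 0)))
  [5] (λ.λ.0) ((λ.λ.0 1) (λ.0) ((λ.0) (λ.λ.1 0)))
  [6] λ.0

Answer: normal form = λ.0  (in 6 steps)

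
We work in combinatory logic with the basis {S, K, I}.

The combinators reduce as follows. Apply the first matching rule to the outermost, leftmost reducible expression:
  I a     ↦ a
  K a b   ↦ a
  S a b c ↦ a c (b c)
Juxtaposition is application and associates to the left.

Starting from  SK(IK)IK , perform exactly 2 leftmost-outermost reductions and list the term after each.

  start: SK(IK)IK
  [1] KI(IKI)K
  [2] IK

Answer: after 2 steps: IK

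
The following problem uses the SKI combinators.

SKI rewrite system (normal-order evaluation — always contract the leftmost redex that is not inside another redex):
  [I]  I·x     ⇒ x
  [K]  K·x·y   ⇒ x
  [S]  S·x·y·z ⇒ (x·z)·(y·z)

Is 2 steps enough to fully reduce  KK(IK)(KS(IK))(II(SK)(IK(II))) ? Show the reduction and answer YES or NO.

Answer: NO — after 2 steps the term is KS(IK), not yet normal

Derivation:
  start: KK(IK)(KS(IK))(II(SK)(IK(II)))
  [1] K(KS(IK))(II(SK)(IK(II)))
  [2] KS(IK)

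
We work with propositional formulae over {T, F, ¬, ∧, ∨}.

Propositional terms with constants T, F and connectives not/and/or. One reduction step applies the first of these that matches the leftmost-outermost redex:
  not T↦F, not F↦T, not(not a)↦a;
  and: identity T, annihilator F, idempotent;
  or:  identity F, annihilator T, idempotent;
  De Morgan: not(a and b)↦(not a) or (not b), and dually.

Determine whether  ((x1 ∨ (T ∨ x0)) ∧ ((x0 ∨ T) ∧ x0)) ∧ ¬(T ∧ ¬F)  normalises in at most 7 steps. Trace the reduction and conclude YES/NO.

Answer: NO — after 7 steps the term is x0 ∧ (F ∨ ¬¬F), not yet normal

Working:
  start: ((x1 ∨ (T ∨ x0)) ∧ ((x0 ∨ T) ∧ x0)) ∧ ¬(T ∧ ¬F)
  step 1: ((x1 ∨ T) ∧ ((x0 ∨ T) ∧ x0)) ∧ ¬(T ∧ ¬F)
  step 2: (T ∧ ((x0 ∨ T) ∧ x0)) ∧ ¬(T ∧ ¬F)
  step 3: ((x0 ∨ T) ∧ x0) ∧ ¬(T ∧ ¬F)
  step 4: (T ∧ x0) ∧ ¬(T ∧ ¬F)
  step 5: x0 ∧ ¬(T ∧ ¬F)
  step 6: x0 ∧ (¬T ∨ ¬¬F)
  step 7: x0 ∧ (F ∨ ¬¬F)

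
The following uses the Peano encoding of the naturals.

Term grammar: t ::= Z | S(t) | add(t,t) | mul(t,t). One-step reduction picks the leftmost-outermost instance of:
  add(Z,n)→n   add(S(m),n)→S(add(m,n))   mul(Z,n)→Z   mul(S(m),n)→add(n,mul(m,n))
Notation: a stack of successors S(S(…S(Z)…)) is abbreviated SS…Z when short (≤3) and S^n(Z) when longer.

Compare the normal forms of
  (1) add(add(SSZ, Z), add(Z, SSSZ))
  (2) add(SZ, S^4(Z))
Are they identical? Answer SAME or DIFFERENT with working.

Term A:
  start: add(add(SSZ, Z), add(Z, SSSZ))
  →1  add(S(add(SZ, Z)), add(Z, SSSZ))
  →2  S(add(add(SZ, Z), add(Z, SSSZ)))
  →3  S(add(S(add(Z, Z)), add(Z, SSSZ)))
  →4  S(S(add(add(Z, Z), add(Z, SSSZ))))
  →5  S(S(add(Z, add(Z, SSSZ))))
  →6  S(S(add(Z, SSSZ)))
  →7  S^5(Z)

Term B:
  start: add(SZ, S^4(Z))
  →1  S(add(Z, S^4(Z)))
  →2  S^5(Z)

Answer: SAME — A ⇓ S^5(Z), B ⇓ S^5(Z)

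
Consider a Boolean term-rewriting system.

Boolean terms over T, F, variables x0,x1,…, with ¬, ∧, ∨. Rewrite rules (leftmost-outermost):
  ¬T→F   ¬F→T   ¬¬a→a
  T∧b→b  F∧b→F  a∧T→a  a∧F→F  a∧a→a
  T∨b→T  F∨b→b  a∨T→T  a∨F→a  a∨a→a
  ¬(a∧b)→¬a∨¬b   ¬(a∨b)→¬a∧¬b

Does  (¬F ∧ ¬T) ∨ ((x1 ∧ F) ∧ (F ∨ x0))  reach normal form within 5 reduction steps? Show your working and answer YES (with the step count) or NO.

  start: (¬F ∧ ¬T) ∨ ((x1 ∧ F) ∧ (F ∨ x0))
  [1] (T ∧ ¬T) ∨ ((x1 ∧ F) ∧ (F ∨ x0))
  [2] ¬T ∨ ((x1 ∧ F) ∧ (F ∨ x0))
  [3] F ∨ ((x1 ∧ F) ∧ (F ∨ x0))
  [4] (x1 ∧ F) ∧ (F ∨ x0)
  [5] F ∧ (F ∨ x0)

Answer: NO — after 5 steps the term is F ∧ (F ∨ x0), not yet normal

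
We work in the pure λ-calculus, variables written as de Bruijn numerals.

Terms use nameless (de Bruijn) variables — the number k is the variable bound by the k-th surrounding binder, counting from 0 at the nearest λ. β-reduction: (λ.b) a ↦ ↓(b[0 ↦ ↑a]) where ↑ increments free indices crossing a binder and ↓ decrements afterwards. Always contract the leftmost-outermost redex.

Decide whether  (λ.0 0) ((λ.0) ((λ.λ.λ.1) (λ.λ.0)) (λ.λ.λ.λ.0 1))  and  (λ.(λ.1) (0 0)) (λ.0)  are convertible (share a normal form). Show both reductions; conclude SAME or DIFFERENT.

Term A:
  start: (λ.0 0) ((λ.0) ((λ.λ.λ.1) (λ.λ.0)) (λ.λ.λ.λ.0 1))
  →1  (λ.0) ((λ.λ.λ.1) (λ.λ.0)) (λ.λ.λ.λ.0 1) ((λ.0) ((λ.λ.λ.1) (λ.λ.0)) (λ.λ.λ.λ.0 1))
  →2  (λ.λ.λ.1) (λ.λ.0) (λ.λ.λ.λ.0 1) ((λ.0) ((λ.λ.λ.1) (λ.λ.0)) (λ.λ.λ.λ.0 1))
  →3  (λ.λ.1) (λ.λ.λ.λ.0 1) ((λ.0) ((λ.λ.λ.1) (λ.λ.0)) (λ.λ.λ.λ.0 1))
  →4  (λ.λ.λ.λ.λ.0 1) ((λ.0) ((λ.λ.λ.1) (λ.λ.0)) (λ.λ.λ.λ.0 1))
  →5  λ.λ.λ.λ.0 1

Term B:
  start: (λ.(λ.1) (0 0)) (λ.0)
  →1  (λ.λ.0) ((λ.0) (λ.0))
  →2  λ.0

Answer: DIFFERENT — A ⇓ λ.λ.λ.λ.0 1, B ⇓ λ.0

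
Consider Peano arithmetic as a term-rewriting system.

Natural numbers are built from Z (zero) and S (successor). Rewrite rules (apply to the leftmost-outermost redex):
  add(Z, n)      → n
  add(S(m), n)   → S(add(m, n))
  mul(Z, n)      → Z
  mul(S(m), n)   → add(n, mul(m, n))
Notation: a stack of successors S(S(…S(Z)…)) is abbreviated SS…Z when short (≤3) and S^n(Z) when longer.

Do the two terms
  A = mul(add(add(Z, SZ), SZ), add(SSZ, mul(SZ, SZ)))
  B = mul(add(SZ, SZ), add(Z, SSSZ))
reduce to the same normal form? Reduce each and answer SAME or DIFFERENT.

Term A:
  start: mul(add(add(Z, SZ), SZ), add(SSZ, mul(SZ, SZ)))
  [1] mul(add(SZ, SZ), add(SSZ, mul(SZ, SZ)))
  [2] mul(S(add(Z, SZ)), add(SSZ, mul(SZ, SZ)))
  [3] add(add(SSZ, mul(SZ, SZ)), mul(add(Z, SZ), add(SSZ, mul(SZ, SZ))))
  [4] add(S(add(SZ, mul(SZ, SZ))), mul(add(Z, SZ), add(SSZ, mul(SZ, SZ))))
  [5] S(add(add(SZ, mul(SZ, SZ)), mul(add(Z, SZ), add(SSZ, mul(SZ, SZ)))))
  [6] S(add(S(add(Z, mul(SZ, SZ))), mul(add(Z, SZ), add(SSZ, mul(SZ, SZ)))))
  [7] S(S(add(add(Z, mul(SZ, SZ)), mul(add(Z, SZ), add(SSZ, mul(SZ, SZ))))))
  [8] S(S(add(mul(SZ, SZ), mul(add(Z, SZ), add(SSZ, mul(SZ, SZ))))))
  [9] S(S(add(add(SZ, mul(Z, SZ)), mul(add(Z, SZ), add(SSZ, mul(SZ, SZ))))))
  [10] S(S(add(S(add(Z, mul(Z, SZ))), mul(add(Z, SZ), add(SSZ, mul(SZ, SZ))))))
  [11] S(S(S(add(add(Z, mul(Z, SZ)), mul(add(Z, SZ), add(SSZ, mul(SZ, SZ)))))))
  [12] S(S(S(add(mul(Z, SZ), mul(add(Z, SZ), add(SSZ, mul(SZ, SZ)))))))
  [13] S(S(S(add(Z, mul(add(Z, SZ), add(SSZ, mul(SZ, SZ)))))))
  [14] S(S(S(mul(add(Z, SZ), add(SSZ, mul(SZ, SZ))))))
  [15] S(S(S(mul(SZ, add(SSZ, mul(SZ, SZ))))))
  [16] S(S(S(add(add(SSZ, mul(SZ, SZ)), mul(Z, add(SSZ, mul(SZ, SZ)))))))
  [17] S(S(S(add(S(add(SZ, mul(SZ, SZ))), mul(Z, add(SSZ, mul(SZ, SZ)))))))
  [18] S(S(S(S(add(add(SZ, mul(SZ, SZ)), mul(Z, add(SSZ, mul(SZ, SZ))))))))
  [19] S(S(S(S(add(S(add(Z, mul(SZ, SZ))), mul(Z, add(SSZ, mul(SZ, SZ))))))))
  [20] S(S(S(S(S(add(add(Z, mul(SZ, SZ)), mul(Z, add(SSZ, mul(SZ, SZ)))))))))
  [21] S(S(S(S(S(add(mul(SZ, SZ), mul(Z, add(SSZ, mul(SZ, SZ)))))))))
  [22] S(S(S(S(S(add(add(SZ, mul(Z, SZ)), mul(Z, add(SSZ, mul(SZ, SZ)))))))))
  [23] S(S(S(S(S(add(S(add(Z, mul(Z, SZ))), mul(Z, add(SSZ, mul(SZ, SZ)))))))))
  [24] S(S(S(S(S(S(add(add(Z, mul(Z, SZ)), mul(Z, add(SSZ, mul(SZ, SZ))))))))))
  [25] S(S(S(S(S(S(add(mul(Z, SZ), mul(Z, add(SSZ, mul(SZ, SZ))))))))))
  [26] S(S(S(S(S(S(add(Z, mul(Z, add(SSZ, mul(SZ, SZ))))))))))
  [27] S(S(S(S(S(S(mul(Z, add(SSZ, mul(SZ, SZ)))))))))
  [28] S^6(Z)

Term B:
  start: mul(add(SZ, SZ), add(Z, SSSZ))
  [1] mul(S(add(Z, SZ)), add(Z, SSSZ))
  [2] add(add(Z, SSSZ), mul(add(Z, SZ), add(Z, SSSZ)))
  [3] add(SSSZ, mul(add(Z, SZ), add(Z, SSSZ)))
  [4] S(add(SSZ, mul(add(Z, SZ), add(Z, SSSZ))))
  [5] S(S(add(SZ, mul(add(Z, SZ), add(Z, SSSZ)))))
  [6] S(S(S(add(Z, mul(add(Z, SZ), add(Z, SSSZ))))))
  [7] S(S(S(mul(add(Z, SZ), add(Z, SSSZ)))))
  [8] S(S(S(mul(SZ, add(Z, SSSZ)))))
  [9] S(S(S(add(add(Z, SSSZ), mul(Z, add(Z, SSSZ))))))
  [10] S(S(S(add(SSSZ, mul(Z, add(Z, SSSZ))))))
  [11] S(S(S(S(add(SSZ, mul(Z, add(Z, SSSZ)))))))
  [12] S(S(S(S(S(add(SZ, mul(Z, add(Z, SSSZ))))))))
  [13] S(S(S(S(S(S(add(Z, mul(Z, add(Z, SSSZ)))))))))
  [14] S(S(S(S(S(S(mul(Z, add(Z, SSSZ))))))))
  [15] S^6(Z)

Answer: SAME — A ⇓ S^6(Z), B ⇓ S^6(Z)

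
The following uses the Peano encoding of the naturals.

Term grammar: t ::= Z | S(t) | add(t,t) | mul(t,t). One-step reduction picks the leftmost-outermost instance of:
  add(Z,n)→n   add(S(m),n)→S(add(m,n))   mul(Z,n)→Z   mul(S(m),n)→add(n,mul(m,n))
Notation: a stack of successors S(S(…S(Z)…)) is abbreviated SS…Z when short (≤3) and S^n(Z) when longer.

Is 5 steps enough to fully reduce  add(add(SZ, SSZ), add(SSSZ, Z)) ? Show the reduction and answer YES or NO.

  start: add(add(SZ, SSZ), add(SSSZ, Z))
  [1] add(S(add(Z, SSZ)), add(SSSZ, Z))
  [2] S(add(add(Z, SSZ), add(SSSZ, Z)))
  [3] S(add(SSZ, add(SSSZ, Z)))
  [4] S(S(add(SZ, add(SSSZ, Z))))
  [5] S(S(S(add(Z, add(SSSZ, Z)))))

Answer: NO — after 5 steps the term is S(S(S(add(Z, add(SSSZ, Z))))), not yet normal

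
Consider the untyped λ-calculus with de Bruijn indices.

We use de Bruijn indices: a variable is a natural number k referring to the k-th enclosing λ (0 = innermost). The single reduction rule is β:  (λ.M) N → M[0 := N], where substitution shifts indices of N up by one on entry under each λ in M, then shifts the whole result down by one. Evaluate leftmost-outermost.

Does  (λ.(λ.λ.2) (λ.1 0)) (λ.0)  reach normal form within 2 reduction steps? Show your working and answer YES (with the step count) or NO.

Answer: YES — reaches normal form λ.λ.0 in 2 ≤ 2 steps

Working:
  start: (λ.(λ.λ.2) (λ.1 0)) (λ.0)
  →1  (λ.λ.λ.0) (λ.(λ.0) 0)
  →2  λ.λ.0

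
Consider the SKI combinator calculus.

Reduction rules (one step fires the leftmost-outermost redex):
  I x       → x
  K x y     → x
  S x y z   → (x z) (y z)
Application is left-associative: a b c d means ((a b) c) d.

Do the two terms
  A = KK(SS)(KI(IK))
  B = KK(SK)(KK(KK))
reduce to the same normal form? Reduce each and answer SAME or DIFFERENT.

Term A:
  start: KK(SS)(KI(IK))
  [1] K(KI(IK))
  [2] KI

Term B:
  start: KK(SK)(KK(KK))
  [1] K(KK(KK))
  [2] KK

Answer: DIFFERENT — A ⇓ KI, B ⇓ KK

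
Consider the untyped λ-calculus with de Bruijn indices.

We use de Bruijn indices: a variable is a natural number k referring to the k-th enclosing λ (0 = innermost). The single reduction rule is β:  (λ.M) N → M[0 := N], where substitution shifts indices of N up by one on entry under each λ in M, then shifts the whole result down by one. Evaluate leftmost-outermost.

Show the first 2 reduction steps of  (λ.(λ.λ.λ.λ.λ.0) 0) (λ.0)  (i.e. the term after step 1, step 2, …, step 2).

  start: (λ.(λ.λ.λ.λ.λ.0) 0) (λ.0)
  →1  (λ.λ.λ.λ.λ.0) (λ.0)
  →2  λ.λ.λ.λ.0

Answer: after 2 steps: λ.λ.λ.λ.0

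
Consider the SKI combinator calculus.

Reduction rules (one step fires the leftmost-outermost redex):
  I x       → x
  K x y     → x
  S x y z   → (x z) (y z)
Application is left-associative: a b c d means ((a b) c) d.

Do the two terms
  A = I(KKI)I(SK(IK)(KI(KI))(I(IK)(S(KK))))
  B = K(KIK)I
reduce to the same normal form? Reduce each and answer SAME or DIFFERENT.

Term A:
  start: I(KKI)I(SK(IK)(KI(KI))(I(IK)(S(KK))))
  →1  KKII(SK(IK)(KI(KI))(I(IK)(S(KK))))
  →2  KI(SK(IK)(KI(KI))(I(IK)(S(KK))))
  →3  I

Term B:
  start: K(KIK)I
  →1  KIK
  →2  I

Answer: SAME — A ⇓ I, B ⇓ I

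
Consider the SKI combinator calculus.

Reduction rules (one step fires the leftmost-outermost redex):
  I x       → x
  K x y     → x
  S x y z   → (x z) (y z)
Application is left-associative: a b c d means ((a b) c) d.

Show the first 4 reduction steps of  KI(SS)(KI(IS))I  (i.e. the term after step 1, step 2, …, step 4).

  start: KI(SS)(KI(IS))I
  →1  I(KI(IS))I
  →2  KI(IS)I
  →3  II
  →4  I

Answer: after 4 steps: I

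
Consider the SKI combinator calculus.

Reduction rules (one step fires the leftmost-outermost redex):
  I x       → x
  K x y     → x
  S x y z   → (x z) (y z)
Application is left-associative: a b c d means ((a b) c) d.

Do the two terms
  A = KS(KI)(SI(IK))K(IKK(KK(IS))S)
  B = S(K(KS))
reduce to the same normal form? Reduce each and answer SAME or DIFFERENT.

Answer: SAME — A ⇓ S(K(KS)), B ⇓ S(K(KS))

Working:
Term A:
  start: KS(KI)(SI(IK))K(IKK(KK(IS))S)
  step 1: S(SI(IK))K(IKK(KK(IS))S)
  step 2: SI(IK)(IKK(KK(IS))S)(K(IKK(KK(IS))S))
  step 3: I(IKK(KK(IS))S)(IK(IKK(KK(IS))S))(K(IKK(KK(IS))S))
  step 4: IKK(KK(IS))S(IK(IKK(KK(IS))S))(K(IKK(KK(IS))S))
  step 5: KK(KK(IS))S(IK(IKK(KK(IS))S))(K(IKK(KK(IS))S))
  step 6: KS(IK(IKK(KK(IS))S))(K(IKK(KK(IS))S))
  step 7: S(K(IKK(KK(IS))S))
  step 8: S(K(KK(KK(IS))S))
  step 9: S(K(KS))

Term B:
  start: S(K(KS))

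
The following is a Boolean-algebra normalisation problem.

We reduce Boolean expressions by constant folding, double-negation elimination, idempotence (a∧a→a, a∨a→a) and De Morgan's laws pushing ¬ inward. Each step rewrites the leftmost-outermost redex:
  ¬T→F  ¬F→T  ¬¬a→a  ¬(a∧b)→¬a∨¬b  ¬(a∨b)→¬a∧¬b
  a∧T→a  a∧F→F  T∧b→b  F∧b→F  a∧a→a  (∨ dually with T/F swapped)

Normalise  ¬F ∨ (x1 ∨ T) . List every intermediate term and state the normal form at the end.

  start: ¬F ∨ (x1 ∨ T)
  →1  T ∨ (x1 ∨ T)
  →2  T

Answer: normal form = T  (in 2 steps)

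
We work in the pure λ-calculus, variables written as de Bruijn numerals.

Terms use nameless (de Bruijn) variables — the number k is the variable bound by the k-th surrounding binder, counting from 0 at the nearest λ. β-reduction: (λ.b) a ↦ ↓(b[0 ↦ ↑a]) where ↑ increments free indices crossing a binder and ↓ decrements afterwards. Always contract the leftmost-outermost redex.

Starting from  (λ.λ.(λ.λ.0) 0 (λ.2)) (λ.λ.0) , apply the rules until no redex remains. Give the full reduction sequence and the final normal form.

  start: (λ.λ.(λ.λ.0) 0 (λ.2)) (λ.λ.0)
  step 1: λ.(λ.λ.0) 0 (λ.λ.λ.0)
  step 2: λ.(λ.0) (λ.λ.λ.0)
  step 3: λ.λ.λ.λ.0

Answer: normal form = λ.λ.λ.λ.0  (in 3 steps)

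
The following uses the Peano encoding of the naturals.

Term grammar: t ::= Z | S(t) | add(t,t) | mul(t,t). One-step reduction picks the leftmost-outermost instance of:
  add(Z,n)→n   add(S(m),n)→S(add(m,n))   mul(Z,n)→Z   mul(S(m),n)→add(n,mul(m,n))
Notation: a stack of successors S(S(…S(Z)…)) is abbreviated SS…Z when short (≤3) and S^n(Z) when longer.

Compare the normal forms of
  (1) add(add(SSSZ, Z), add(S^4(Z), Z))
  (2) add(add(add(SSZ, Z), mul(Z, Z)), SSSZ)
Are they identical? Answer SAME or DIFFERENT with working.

Term A:
  start: add(add(SSSZ, Z), add(S^4(Z), Z))
  →1  add(S(add(SSZ, Z)), add(S^4(Z), Z))
  →2  S(add(add(SSZ, Z), add(S^4(Z), Z)))
  →3  S(add(S(add(SZ, Z)), add(S^4(Z), Z)))
  →4  S(S(add(add(SZ, Z), add(S^4(Z), Z))))
  →5  S(S(add(S(add(Z, Z)), add(S^4(Z), Z))))
  →6  S(S(S(add(add(Z, Z), add(S^4(Z), Z)))))
  →7  S(S(S(add(Z, add(S^4(Z), Z)))))
  →8  S(S(S(add(S^4(Z), Z))))
  →9  S(S(S(S(add(SSSZ, Z)))))
  →10  S(S(S(S(S(add(SSZ, Z))))))
  →11  S(S(S(S(S(S(add(SZ, Z)))))))
  →12  S(S(S(S(S(S(S(add(Z, Z))))))))
  →13  S^7(Z)

Term B:
  start: add(add(add(SSZ, Z), mul(Z, Z)), SSSZ)
  →1  add(add(S(add(SZ, Z)), mul(Z, Z)), SSSZ)
  →2  add(S(add(add(SZ, Z), mul(Z, Z))), SSSZ)
  →3  S(add(add(add(SZ, Z), mul(Z, Z)), SSSZ))
  →4  S(add(add(S(add(Z, Z)), mul(Z, Z)), SSSZ))
  →5  S(add(S(add(add(Z, Z), mul(Z, Z))), SSSZ))
  →6  S(S(add(add(add(Z, Z), mul(Z, Z)), SSSZ)))
  →7  S(S(add(add(Z, mul(Z, Z)), SSSZ)))
  →8  S(S(add(mul(Z, Z), SSSZ)))
  →9  S(S(add(Z, SSSZ)))
  →10  S^5(Z)

Answer: DIFFERENT — A ⇓ S^7(Z), B ⇓ S^5(Z)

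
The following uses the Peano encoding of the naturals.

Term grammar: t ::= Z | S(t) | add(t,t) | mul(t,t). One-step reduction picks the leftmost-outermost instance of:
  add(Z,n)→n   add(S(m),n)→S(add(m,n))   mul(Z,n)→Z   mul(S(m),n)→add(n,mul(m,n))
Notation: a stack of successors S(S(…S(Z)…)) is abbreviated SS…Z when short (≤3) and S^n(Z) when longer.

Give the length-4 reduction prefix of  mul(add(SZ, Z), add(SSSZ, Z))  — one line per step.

  start: mul(add(SZ, Z), add(SSSZ, Z))
  [1] mul(S(add(Z, Z)), add(SSSZ, Z))
  [2] add(add(SSSZ, Z), mul(add(Z, Z), add(SSSZ, Z)))
  [3] add(S(add(SSZ, Z)), mul(add(Z, Z), add(SSSZ, Z)))
  [4] S(add(add(SSZ, Z), mul(add(Z, Z), add(SSSZ, Z))))

Answer: after 4 steps: S(add(add(SSZ, Z), mul(add(Z, Z), add(SSSZ, Z))))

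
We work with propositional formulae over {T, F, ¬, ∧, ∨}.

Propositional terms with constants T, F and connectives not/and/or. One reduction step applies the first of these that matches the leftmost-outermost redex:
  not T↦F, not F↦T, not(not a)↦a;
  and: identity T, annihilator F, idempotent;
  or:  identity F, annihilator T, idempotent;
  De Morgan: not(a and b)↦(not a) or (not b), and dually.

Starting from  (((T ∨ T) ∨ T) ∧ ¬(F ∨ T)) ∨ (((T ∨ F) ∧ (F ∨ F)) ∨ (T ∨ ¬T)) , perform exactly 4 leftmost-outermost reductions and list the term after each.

  start: (((T ∨ T) ∨ T) ∧ ¬(F ∨ T)) ∨ (((T ∨ F) ∧ (F ∨ F)) ∨ (T ∨ ¬T))
  step 1: (T ∧ ¬(F ∨ T)) ∨ (((T ∨ F) ∧ (F ∨ F)) ∨ (T ∨ ¬T))
  step 2: ¬(F ∨ T) ∨ (((T ∨ F) ∧ (F ∨ F)) ∨ (T ∨ ¬T))
  step 3: (¬F ∧ ¬T) ∨ (((T ∨ F) ∧ (F ∨ F)) ∨ (T ∨ ¬T))
  step 4: (T ∧ ¬T) ∨ (((T ∨ F) ∧ (F ∨ F)) ∨ (T ∨ ¬T))

Answer: after 4 steps: (T ∧ ¬T) ∨ (((T ∨ F) ∧ (F ∨ F)) ∨ (T ∨ ¬T))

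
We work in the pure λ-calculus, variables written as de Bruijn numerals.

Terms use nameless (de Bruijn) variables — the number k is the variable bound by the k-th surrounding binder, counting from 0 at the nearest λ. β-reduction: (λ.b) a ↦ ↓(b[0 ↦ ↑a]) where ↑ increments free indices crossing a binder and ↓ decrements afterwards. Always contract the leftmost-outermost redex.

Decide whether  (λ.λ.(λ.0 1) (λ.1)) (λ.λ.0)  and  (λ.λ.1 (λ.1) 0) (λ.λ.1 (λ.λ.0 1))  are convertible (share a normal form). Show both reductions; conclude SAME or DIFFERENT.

Answer: SAME — A ⇓ λ.0, B ⇓ λ.0

Working:
Term A:
  start: (λ.λ.(λ.0 1) (λ.1)) (λ.λ.0)
  step 1: λ.(λ.0 1) (λ.1)
  step 2: λ.(λ.1) 0
  step 3: λ.0

Term B:
  start: (λ.λ.1 (λ.1) 0) (λ.λ.1 (λ.λ.0 1))
  step 1: λ.(λ.λ.1 (λ.λ.0 1)) (λ.1) 0
  step 2: λ.(λ.(λ.2) (λ.λ.0 1)) 0
  step 3: λ.(λ.1) (λ.λ.0 1)
  step 4: λ.0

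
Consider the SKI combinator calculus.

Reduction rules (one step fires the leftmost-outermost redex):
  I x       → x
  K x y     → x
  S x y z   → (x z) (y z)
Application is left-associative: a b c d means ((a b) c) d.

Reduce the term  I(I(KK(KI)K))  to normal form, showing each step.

Answer: normal form = KK  (in 3 steps)

Working:
  start: I(I(KK(KI)K))
  →1  I(KK(KI)K)
  →2  KK(KI)K
  →3  KK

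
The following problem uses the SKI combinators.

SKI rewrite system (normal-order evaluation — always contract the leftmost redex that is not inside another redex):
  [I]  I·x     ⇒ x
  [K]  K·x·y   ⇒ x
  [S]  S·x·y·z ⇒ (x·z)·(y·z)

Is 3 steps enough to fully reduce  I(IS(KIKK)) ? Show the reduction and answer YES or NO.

Answer: NO — after 3 steps the term is S(IK), not yet normal

Working:
  start: I(IS(KIKK))
  →1  IS(KIKK)
  →2  S(KIKK)
  →3  S(IK)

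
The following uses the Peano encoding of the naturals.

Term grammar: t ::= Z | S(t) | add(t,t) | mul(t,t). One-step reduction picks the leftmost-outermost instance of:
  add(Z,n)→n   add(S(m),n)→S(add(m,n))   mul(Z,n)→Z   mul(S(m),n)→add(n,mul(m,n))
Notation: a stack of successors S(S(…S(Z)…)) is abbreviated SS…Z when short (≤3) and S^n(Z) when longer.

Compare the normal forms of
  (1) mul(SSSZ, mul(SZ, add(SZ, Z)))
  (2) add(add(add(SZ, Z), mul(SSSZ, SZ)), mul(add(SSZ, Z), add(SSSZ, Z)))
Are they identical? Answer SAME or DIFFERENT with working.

Answer: DIFFERENT — A ⇓ SSSZ, B ⇓ S^10(Z)

Derivation:
Term A:
  start: mul(SSSZ, mul(SZ, add(SZ, Z)))
  [1] add(mul(SZ, add(SZ, Z)), mul(SSZ, mul(SZ, add(SZ, Z))))
  [2] add(add(add(SZ, Z), mul(Z, add(SZ, Z))), mul(SSZ, mul(SZ, add(SZ, Z))))
  [3] add(add(S(add(Z, Z)), mul(Z, add(SZ, Z))), mul(SSZ, mul(SZ, add(SZ, Z))))
  [4] add(S(add(add(Z, Z), mul(Z, add(SZ, Z)))), mul(SSZ, mul(SZ, add(SZ, Z))))
  [5] S(add(add(add(Z, Z), mul(Z, add(SZ, Z))), mul(SSZ, mul(SZ, add(SZ, Z)))))
  [6] S(add(add(Z, mul(Z, add(SZ, Z))), mul(SSZ, mul(SZ, add(SZ, Z)))))
  [7] S(add(mul(Z, add(SZ, Z)), mul(SSZ, mul(SZ, add(SZ, Z)))))
  [8] S(add(Z, mul(SSZ, mul(SZ, add(SZ, Z)))))
  [9] S(mul(SSZ, mul(SZ, add(SZ, Z))))
  [10] S(add(mul(SZ, add(SZ, Z)), mul(SZ, mul(SZ, add(SZ, Z)))))
  [11] S(add(add(add(SZ, Z), mul(Z, add(SZ, Z))), mul(SZ, mul(SZ, add(SZ, Z)))))
  [12] S(add(add(S(add(Z, Z)), mul(Z, add(SZ, Z))), mul(SZ, mul(SZ, add(SZ, Z)))))
  [13] S(add(S(add(add(Z, Z), mul(Z, add(SZ, Z)))), mul(SZ, mul(SZ, add(SZ, Z)))))
  [14] S(S(add(add(add(Z, Z), mul(Z, add(SZ, Z))), mul(SZ, mul(SZ, add(SZ, Z))))))
  [15] S(S(add(add(Z, mul(Z, add(SZ, Z))), mul(SZ, mul(SZ, add(SZ, Z))))))
  [16] S(S(add(mul(Z, add(SZ, Z)), mul(SZ, mul(SZ, add(SZ, Z))))))
  [17] S(S(add(Z, mul(SZ, mul(SZ, add(SZ, Z))))))
  [18] S(S(mul(SZ, mul(SZ, add(SZ, Z)))))
  [19] S(S(add(mul(SZ, add(SZ, Z)), mul(Z, mul(SZ, add(SZ, Z))))))
  [20] S(S(add(add(add(SZ, Z), mul(Z, add(SZ, Z))), mul(Z, mul(SZ, add(SZ, Z))))))
  [21] S(S(add(add(S(add(Z, Z)), mul(Z, add(SZ, Z))), mul(Z, mul(SZ, add(SZ, Z))))))
  [22] S(S(add(S(add(add(Z, Z), mul(Z, add(SZ, Z)))), mul(Z, mul(SZ, add(SZ, Z))))))
  [23] S(S(S(add(add(add(Z, Z), mul(Z, add(SZ, Z))), mul(Z, mul(SZ, add(SZ, Z)))))))
  [24] S(S(S(add(add(Z, mul(Z, add(SZ, Z))), mul(Z, mul(SZ, add(SZ, Z)))))))
  [25] S(S(S(add(mul(Z, add(SZ, Z)), mul(Z, mul(SZ, add(SZ, Z)))))))
  [26] S(S(S(add(Z, mul(Z, mul(SZ, add(SZ, Z)))))))
  [27] S(S(S(mul(Z, mul(SZ, add(SZ, Z))))))
  [28] SSSZ

Term B:
  start: add(add(add(SZ, Z), mul(SSSZ, SZ)), mul(add(SSZ, Z), add(SSSZ, Z)))
  [1] add(add(S(add(Z, Z)), mul(SSSZ, SZ)), mul(add(SSZ, Z), add(SSSZ, Z)))
  [2] add(S(add(add(Z, Z), mul(SSSZ, SZ))), mul(add(SSZ, Z), add(SSSZ, Z)))
  [3] S(add(add(add(Z, Z), mul(SSSZ, SZ)), mul(add(SSZ, Z), add(SSSZ, Z))))
  [4] S(add(add(Z, mul(SSSZ, SZ)), mul(add(SSZ, Z), add(SSSZ, Z))))
  [5] S(add(mul(SSSZ, SZ), mul(add(SSZ, Z), add(SSSZ, Z))))
  [6] S(add(add(SZ, mul(SSZ, SZ)), mul(add(SSZ, Z), add(SSSZ, Z))))
  [7] S(add(S(add(Z, mul(SSZ, SZ))), mul(add(SSZ, Z), add(SSSZ, Z))))
  [8] S(S(add(add(Z, mul(SSZ, SZ)), mul(add(SSZ, Z), add(SSSZ, Z)))))
  [9] S(S(add(mul(SSZ, SZ), mul(add(SSZ, Z), add(SSSZ, Z)))))
  [10] S(S(add(add(SZ, mul(SZ, SZ)), mul(add(SSZ, Z), add(SSSZ, Z)))))
  [11] S(S(add(S(add(Z, mul(SZ, SZ))), mul(add(SSZ, Z), add(SSSZ, Z)))))
  [12] S(S(S(add(add(Z, mul(SZ, SZ)), mul(add(SSZ, Z), add(SSSZ, Z))))))
  [13] S(S(S(add(mul(SZ, SZ), mul(add(SSZ, Z), add(SSSZ, Z))))))
  [14] S(S(S(add(add(SZ, mul(Z, SZ)), mul(add(SSZ, Z), add(SSSZ, Z))))))
  [15] S(S(S(add(S(add(Z, mul(Z, SZ))), mul(add(SSZ, Z), add(SSSZ, Z))))))
  [16] S(S(S(S(add(add(Z, mul(Z, SZ)), mul(add(SSZ, Z), add(SSSZ, Z)))))))
  [17] S(S(S(S(add(mul(Z, SZ), mul(add(SSZ, Z), add(SSSZ, Z)))))))
  [18] S(S(S(S(add(Z, mul(add(SSZ, Z), add(SSSZ, Z)))))))
  [19] S(S(S(S(mul(add(SSZ, Z), add(SSSZ, Z))))))
  [20] S(S(S(S(mul(S(add(SZ, Z)), add(SSSZ, Z))))))
  [21] S(S(S(S(add(add(SSSZ, Z), mul(add(SZ, Z), add(SSSZ, Z)))))))
  [22] S(S(S(S(add(S(add(SSZ, Z)), mul(add(SZ, Z), add(SSSZ, Z)))))))
  [23] S(S(S(S(S(add(add(SSZ, Z), mul(add(SZ, Z), add(SSSZ, Z))))))))
  [24] S(S(S(S(S(add(S(add(SZ, Z)), mul(add(SZ, Z), add(SSSZ, Z))))))))
  [25] S(S(S(S(S(S(add(add(SZ, Z), mul(add(SZ, Z), add(SSSZ, Z)))))))))
  [26] S(S(S(S(S(S(add(S(add(Z, Z)), mul(add(SZ, Z), add(SSSZ, Z)))))))))
  [27] S(S(S(S(S(S(S(add(add(Z, Z), mul(add(SZ, Z), add(SSSZ, Z))))))))))
  [28] S(S(S(S(S(S(S(add(Z, mul(add(SZ, Z), add(SSSZ, Z))))))))))
  [29] S(S(S(S(S(S(S(mul(add(SZ, Z), add(SSSZ, Z)))))))))
  [30] S(S(S(S(S(S(S(mul(S(add(Z, Z)), add(SSSZ, Z)))))))))
  [31] S(S(S(S(S(S(S(add(add(SSSZ, Z), mul(add(Z, Z), add(SSSZ, Z))))))))))
  [32] S(S(S(S(S(S(S(add(S(add(SSZ, Z)), mul(add(Z, Z), add(SSSZ, Z))))))))))
  [33] S(S(S(S(S(S(S(S(add(add(SSZ, Z), mul(add(Z, Z), add(SSSZ, Z)))))))))))
  [34] S(S(S(S(S(S(S(S(add(S(add(SZ, Z)), mul(add(Z, Z), add(SSSZ, Z)))))))))))
  [35] S(S(S(S(S(S(S(S(S(add(add(SZ, Z), mul(add(Z, Z), add(SSSZ, Z))))))))))))
  [36] S(S(S(S(S(S(S(S(S(add(S(add(Z, Z)), mul(add(Z, Z), add(SSSZ, Z))))))))))))
  [37] S(S(S(S(S(S(S(S(S(S(add(add(Z, Z), mul(add(Z, Z), add(SSSZ, Z)))))))))))))
  [38] S(S(S(S(S(S(S(S(S(S(add(Z, mul(add(Z, Z), add(SSSZ, Z)))))))))))))
  [39] S(S(S(S(S(S(S(S(S(S(mul(add(Z, Z), add(SSSZ, Z))))))))))))
  [40] S(S(S(S(S(S(S(S(S(S(mul(Z, add(SSSZ, Z))))))))))))
  [41] S^10(Z)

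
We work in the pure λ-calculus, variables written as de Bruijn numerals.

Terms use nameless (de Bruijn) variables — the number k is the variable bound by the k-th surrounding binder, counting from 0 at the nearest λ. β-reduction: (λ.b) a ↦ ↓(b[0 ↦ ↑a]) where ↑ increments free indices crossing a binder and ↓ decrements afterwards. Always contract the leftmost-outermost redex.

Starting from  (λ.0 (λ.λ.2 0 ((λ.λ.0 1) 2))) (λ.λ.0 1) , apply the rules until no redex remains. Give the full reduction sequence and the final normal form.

  start: (λ.0 (λ.λ.2 0 ((λ.λ.0 1) 2))) (λ.λ.0 1)
  step 1: (λ.λ.0 1) (λ.λ.(λ.λ.0 1) 0 ((λ.λ.0 1) (λ.λ.0 1)))
  step 2: λ.0 (λ.λ.(λ.λ.0 1) 0 ((λ.λ.0 1) (λ.λ.0 1)))
  step 3: λ.0 (λ.λ.(λ.0 1) ((λ.λ.0 1) (λ.λ.0 1)))
  step 4: λ.0 (λ.λ.(λ.λ.0 1) (λ.λ.0 1) 0)
  step 5: λ.0 (λ.λ.(λ.0 (λ.λ.0 1)) 0)
  step 6: λ.0 (λ.λ.0 (λ.λ.0 1))

Answer: normal form = λ.0 (λ.λ.0 (λ.λ.0 1))  (in 6 steps)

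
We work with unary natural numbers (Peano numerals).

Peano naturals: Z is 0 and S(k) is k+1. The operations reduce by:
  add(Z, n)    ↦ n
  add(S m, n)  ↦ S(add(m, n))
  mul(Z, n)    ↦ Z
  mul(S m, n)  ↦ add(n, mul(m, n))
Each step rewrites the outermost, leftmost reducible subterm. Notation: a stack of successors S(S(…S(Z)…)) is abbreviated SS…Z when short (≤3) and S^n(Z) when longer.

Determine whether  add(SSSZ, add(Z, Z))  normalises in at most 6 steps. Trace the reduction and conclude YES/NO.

Answer: YES — reaches normal form SSSZ in 5 ≤ 6 steps

Derivation:
  start: add(SSSZ, add(Z, Z))
  step 1: S(add(SSZ, add(Z, Z)))
  step 2: S(S(add(SZ, add(Z, Z))))
  step 3: S(S(S(add(Z, add(Z, Z)))))
  step 4: S(S(S(add(Z, Z))))
  step 5: SSSZ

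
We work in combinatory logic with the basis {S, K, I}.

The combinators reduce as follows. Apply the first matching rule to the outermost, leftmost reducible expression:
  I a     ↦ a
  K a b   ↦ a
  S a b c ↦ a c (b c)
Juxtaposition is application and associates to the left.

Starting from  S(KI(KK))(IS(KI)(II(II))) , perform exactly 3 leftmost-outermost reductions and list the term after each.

Answer: after 3 steps: SI(S(KI)(I(II)))

Working:
  start: S(KI(KK))(IS(KI)(II(II)))
  →1  SI(IS(KI)(II(II)))
  →2  SI(S(KI)(II(II)))
  →3  SI(S(KI)(I(II)))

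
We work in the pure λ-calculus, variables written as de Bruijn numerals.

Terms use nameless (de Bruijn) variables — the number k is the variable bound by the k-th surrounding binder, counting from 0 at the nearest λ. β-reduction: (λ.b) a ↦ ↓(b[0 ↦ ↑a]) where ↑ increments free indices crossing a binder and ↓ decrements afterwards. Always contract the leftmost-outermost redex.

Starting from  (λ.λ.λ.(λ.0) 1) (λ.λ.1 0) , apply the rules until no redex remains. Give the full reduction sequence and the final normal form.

Answer: normal form = λ.λ.1  (in 2 steps)

Working:
  start: (λ.λ.λ.(λ.0) 1) (λ.λ.1 0)
  [1] λ.λ.(λ.0) 1
  [2] λ.λ.1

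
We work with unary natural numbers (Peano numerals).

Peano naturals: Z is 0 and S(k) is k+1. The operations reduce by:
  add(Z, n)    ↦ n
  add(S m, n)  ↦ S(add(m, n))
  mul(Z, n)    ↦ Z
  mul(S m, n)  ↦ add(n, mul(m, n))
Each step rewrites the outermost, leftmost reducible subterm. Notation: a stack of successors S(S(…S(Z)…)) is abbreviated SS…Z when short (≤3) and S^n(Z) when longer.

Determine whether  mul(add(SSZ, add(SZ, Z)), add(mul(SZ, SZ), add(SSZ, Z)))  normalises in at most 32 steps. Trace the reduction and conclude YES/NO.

Answer: NO — after 32 steps the term is S(S(S(S(S(S(mul(S(add(Z, Z)), add(mul(SZ, SZ), add(SSZ, Z))))))))), not yet normal

Derivation:
  start: mul(add(SSZ, add(SZ, Z)), add(mul(SZ, SZ), add(SSZ, Z)))
  →1  mul(S(add(SZ, add(SZ, Z))), add(mul(SZ, SZ), add(SSZ, Z)))
  →2  add(add(mul(SZ, SZ), add(SSZ, Z)), mul(add(SZ, add(SZ, Z)), add(mul(SZ, SZ), add(SSZ, Z))))
  →3  add(add(add(SZ, mul(Z, SZ)), add(SSZ, Z)), mul(add(SZ, add(SZ, Z)), add(mul(SZ, SZ), add(SSZ, Z))))
  →4  add(add(S(add(Z, mul(Z, SZ))), add(SSZ, Z)), mul(add(SZ, add(SZ, Z)), add(mul(SZ, SZ), add(SSZ, Z))))
  →5  add(S(add(add(Z, mul(Z, SZ)), add(SSZ, Z))), mul(add(SZ, add(SZ, Z)), add(mul(SZ, SZ), add(SSZ, Z))))
  →6  S(add(add(add(Z, mul(Z, SZ)), add(SSZ, Z)), mul(add(SZ, add(SZ, Z)), add(mul(SZ, SZ), add(SSZ, Z)))))
  →7  S(add(add(mul(Z, SZ), add(SSZ, Z)), mul(add(SZ, add(SZ, Z)), add(mul(SZ, SZ), add(SSZ, Z)))))
  →8  S(add(add(Z, add(SSZ, Z)), mul(add(SZ, add(SZ, Z)), add(mul(SZ, SZ), add(SSZ, Z)))))
  →9  S(add(add(SSZ, Z), mul(add(SZ, add(SZ, Z)), add(mul(SZ, SZ), add(SSZ, Z)))))
  →10  S(add(S(add(SZ, Z)), mul(add(SZ, add(SZ, Z)), add(mul(SZ, SZ), add(SSZ, Z)))))
  →11  S(S(add(add(SZ, Z), mul(add(SZ, add(SZ, Z)), add(mul(SZ, SZ), add(SSZ, Z))))))
  →12  S(S(add(S(add(Z, Z)), mul(add(SZ, add(SZ, Z)), add(mul(SZ, SZ), add(SSZ, Z))))))
  →13  S(S(S(add(add(Z, Z), mul(add(SZ, add(SZ, Z)), add(mul(SZ, SZ), add(SSZ, Z)))))))
  →14  S(S(S(add(Z, mul(add(SZ, add(SZ, Z)), add(mul(SZ, SZ), add(SSZ, Z)))))))
  →15  S(S(S(mul(add(SZ, add(SZ, Z)), add(mul(SZ, SZ), add(SSZ, Z))))))
  →16  S(S(S(mul(S(add(Z, add(SZ, Z))), add(mul(SZ, SZ), add(SSZ, Z))))))
  →17  S(S(S(add(add(mul(SZ, SZ), add(SSZ, Z)), mul(add(Z, add(SZ, Z)), add(mul(SZ, SZ), add(SSZ, Z)))))))
  →18  S(S(S(add(add(add(SZ, mul(Z, SZ)), add(SSZ, Z)), mul(add(Z, add(SZ, Z)), add(mul(SZ, SZ), add(SSZ, Z)))))))
  →19  S(S(S(add(add(S(add(Z, mul(Z, SZ))), add(SSZ, Z)), mul(add(Z, add(SZ, Z)), add(mul(SZ, SZ), add(SSZ, Z)))))))
  →20  S(S(S(add(S(add(add(Z, mul(Z, SZ)), add(SSZ, Z))), mul(add(Z, add(SZ, Z)), add(mul(SZ, SZ), add(SSZ, Z)))))))
  →21  S(S(S(S(add(add(add(Z, mul(Z, SZ)), add(SSZ, Z)), mul(add(Z, add(SZ, Z)), add(mul(SZ, SZ), add(SSZ, Z))))))))
  →22  S(S(S(S(add(add(mul(Z, SZ), add(SSZ, Z)), mul(add(Z, add(SZ, Z)), add(mul(SZ, SZ), add(SSZ, Z))))))))
  →23  S(S(S(S(add(add(Z, add(SSZ, Z)), mul(add(Z, add(SZ, Z)), add(mul(SZ, SZ), add(SSZ, Z))))))))
  →24  S(S(S(S(add(add(SSZ, Z), mul(add(Z, add(SZ, Z)), add(mul(SZ, SZ), add(SSZ, Z))))))))
  →25  S(S(S(S(add(S(add(SZ, Z)), mul(add(Z, add(SZ, Z)), add(mul(SZ, SZ), add(SSZ, Z))))))))
  →26  S(S(S(S(S(add(add(SZ, Z), mul(add(Z, add(SZ, Z)), add(mul(SZ, SZ), add(SSZ, Z)))))))))
  →27  S(S(S(S(S(add(S(add(Z, Z)), mul(add(Z, add(SZ, Z)), add(mul(SZ, SZ), add(SSZ, Z)))))))))
  →28  S(S(S(S(S(S(add(add(Z, Z), mul(add(Z, add(SZ, Z)), add(mul(SZ, SZ), add(SSZ, Z))))))))))
  →29  S(S(S(S(S(S(add(Z, mul(add(Z, add(SZ, Z)), add(mul(SZ, SZ), add(SSZ, Z))))))))))
  →30  S(S(S(S(S(S(mul(add(Z, add(SZ, Z)), add(mul(SZ, SZ), add(SSZ, Z)))))))))
  →31  S(S(S(S(S(S(mul(add(SZ, Z), add(mul(SZ, SZ), add(SSZ, Z)))))))))
  →32  S(S(S(S(S(S(mul(S(add(Z, Z)), add(mul(SZ, SZ), add(SSZ, Z)))))))))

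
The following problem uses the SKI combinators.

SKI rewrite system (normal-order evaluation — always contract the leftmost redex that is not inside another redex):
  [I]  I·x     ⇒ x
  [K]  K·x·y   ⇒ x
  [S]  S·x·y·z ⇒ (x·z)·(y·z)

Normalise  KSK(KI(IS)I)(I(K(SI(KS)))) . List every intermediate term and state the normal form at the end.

  start: KSK(KI(IS)I)(I(K(SI(KS))))
  [1] S(KI(IS)I)(I(K(SI(KS))))
  [2] S(II)(I(K(SI(KS))))
  [3] SI(I(K(SI(KS))))
  [4] SI(K(SI(KS)))

Answer: normal form = SI(K(SI(KS)))  (in 4 steps)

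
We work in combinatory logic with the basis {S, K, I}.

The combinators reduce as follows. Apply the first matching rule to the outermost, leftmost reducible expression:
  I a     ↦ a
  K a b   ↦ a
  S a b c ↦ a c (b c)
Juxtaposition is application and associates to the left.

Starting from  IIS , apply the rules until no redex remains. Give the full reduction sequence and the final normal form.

Answer: normal form = S  (in 2 steps)

Reduction:
  start: IIS
  [1] IS
  [2] S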